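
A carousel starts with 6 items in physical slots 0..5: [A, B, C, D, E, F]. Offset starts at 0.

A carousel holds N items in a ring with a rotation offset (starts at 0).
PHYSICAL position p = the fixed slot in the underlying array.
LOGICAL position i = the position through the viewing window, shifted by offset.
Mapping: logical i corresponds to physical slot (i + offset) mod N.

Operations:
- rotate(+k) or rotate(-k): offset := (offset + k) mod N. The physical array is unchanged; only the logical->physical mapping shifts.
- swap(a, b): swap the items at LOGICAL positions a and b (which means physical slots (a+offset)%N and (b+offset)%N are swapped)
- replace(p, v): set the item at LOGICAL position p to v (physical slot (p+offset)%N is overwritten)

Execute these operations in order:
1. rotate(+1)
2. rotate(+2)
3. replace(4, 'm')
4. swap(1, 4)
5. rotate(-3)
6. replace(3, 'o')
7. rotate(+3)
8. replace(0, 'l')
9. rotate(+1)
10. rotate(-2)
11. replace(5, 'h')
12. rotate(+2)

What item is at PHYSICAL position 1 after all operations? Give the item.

After op 1 (rotate(+1)): offset=1, physical=[A,B,C,D,E,F], logical=[B,C,D,E,F,A]
After op 2 (rotate(+2)): offset=3, physical=[A,B,C,D,E,F], logical=[D,E,F,A,B,C]
After op 3 (replace(4, 'm')): offset=3, physical=[A,m,C,D,E,F], logical=[D,E,F,A,m,C]
After op 4 (swap(1, 4)): offset=3, physical=[A,E,C,D,m,F], logical=[D,m,F,A,E,C]
After op 5 (rotate(-3)): offset=0, physical=[A,E,C,D,m,F], logical=[A,E,C,D,m,F]
After op 6 (replace(3, 'o')): offset=0, physical=[A,E,C,o,m,F], logical=[A,E,C,o,m,F]
After op 7 (rotate(+3)): offset=3, physical=[A,E,C,o,m,F], logical=[o,m,F,A,E,C]
After op 8 (replace(0, 'l')): offset=3, physical=[A,E,C,l,m,F], logical=[l,m,F,A,E,C]
After op 9 (rotate(+1)): offset=4, physical=[A,E,C,l,m,F], logical=[m,F,A,E,C,l]
After op 10 (rotate(-2)): offset=2, physical=[A,E,C,l,m,F], logical=[C,l,m,F,A,E]
After op 11 (replace(5, 'h')): offset=2, physical=[A,h,C,l,m,F], logical=[C,l,m,F,A,h]
After op 12 (rotate(+2)): offset=4, physical=[A,h,C,l,m,F], logical=[m,F,A,h,C,l]

Answer: h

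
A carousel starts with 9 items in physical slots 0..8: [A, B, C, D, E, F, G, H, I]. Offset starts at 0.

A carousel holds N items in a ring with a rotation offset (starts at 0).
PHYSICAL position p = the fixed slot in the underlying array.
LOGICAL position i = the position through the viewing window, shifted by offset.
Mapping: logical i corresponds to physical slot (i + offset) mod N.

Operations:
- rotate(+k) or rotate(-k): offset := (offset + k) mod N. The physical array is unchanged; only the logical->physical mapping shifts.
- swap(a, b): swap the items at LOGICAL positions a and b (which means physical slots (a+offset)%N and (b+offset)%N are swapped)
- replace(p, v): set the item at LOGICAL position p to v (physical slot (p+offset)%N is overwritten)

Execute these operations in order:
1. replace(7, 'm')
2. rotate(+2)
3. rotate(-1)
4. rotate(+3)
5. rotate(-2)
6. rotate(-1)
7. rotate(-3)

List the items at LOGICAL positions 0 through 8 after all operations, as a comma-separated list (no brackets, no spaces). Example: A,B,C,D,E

Answer: m,I,A,B,C,D,E,F,G

Derivation:
After op 1 (replace(7, 'm')): offset=0, physical=[A,B,C,D,E,F,G,m,I], logical=[A,B,C,D,E,F,G,m,I]
After op 2 (rotate(+2)): offset=2, physical=[A,B,C,D,E,F,G,m,I], logical=[C,D,E,F,G,m,I,A,B]
After op 3 (rotate(-1)): offset=1, physical=[A,B,C,D,E,F,G,m,I], logical=[B,C,D,E,F,G,m,I,A]
After op 4 (rotate(+3)): offset=4, physical=[A,B,C,D,E,F,G,m,I], logical=[E,F,G,m,I,A,B,C,D]
After op 5 (rotate(-2)): offset=2, physical=[A,B,C,D,E,F,G,m,I], logical=[C,D,E,F,G,m,I,A,B]
After op 6 (rotate(-1)): offset=1, physical=[A,B,C,D,E,F,G,m,I], logical=[B,C,D,E,F,G,m,I,A]
After op 7 (rotate(-3)): offset=7, physical=[A,B,C,D,E,F,G,m,I], logical=[m,I,A,B,C,D,E,F,G]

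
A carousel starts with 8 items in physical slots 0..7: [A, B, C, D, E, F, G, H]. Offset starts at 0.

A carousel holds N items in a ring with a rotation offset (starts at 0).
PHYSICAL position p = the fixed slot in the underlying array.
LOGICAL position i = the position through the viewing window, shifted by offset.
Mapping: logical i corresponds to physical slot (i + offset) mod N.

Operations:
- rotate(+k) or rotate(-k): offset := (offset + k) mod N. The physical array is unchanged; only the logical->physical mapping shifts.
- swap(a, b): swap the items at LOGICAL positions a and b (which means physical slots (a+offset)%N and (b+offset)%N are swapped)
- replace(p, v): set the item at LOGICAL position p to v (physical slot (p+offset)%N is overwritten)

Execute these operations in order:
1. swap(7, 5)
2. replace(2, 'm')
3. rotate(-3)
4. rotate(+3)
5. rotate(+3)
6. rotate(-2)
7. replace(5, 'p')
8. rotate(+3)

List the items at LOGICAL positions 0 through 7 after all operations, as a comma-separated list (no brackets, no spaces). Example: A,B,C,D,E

Answer: E,H,p,F,A,B,m,D

Derivation:
After op 1 (swap(7, 5)): offset=0, physical=[A,B,C,D,E,H,G,F], logical=[A,B,C,D,E,H,G,F]
After op 2 (replace(2, 'm')): offset=0, physical=[A,B,m,D,E,H,G,F], logical=[A,B,m,D,E,H,G,F]
After op 3 (rotate(-3)): offset=5, physical=[A,B,m,D,E,H,G,F], logical=[H,G,F,A,B,m,D,E]
After op 4 (rotate(+3)): offset=0, physical=[A,B,m,D,E,H,G,F], logical=[A,B,m,D,E,H,G,F]
After op 5 (rotate(+3)): offset=3, physical=[A,B,m,D,E,H,G,F], logical=[D,E,H,G,F,A,B,m]
After op 6 (rotate(-2)): offset=1, physical=[A,B,m,D,E,H,G,F], logical=[B,m,D,E,H,G,F,A]
After op 7 (replace(5, 'p')): offset=1, physical=[A,B,m,D,E,H,p,F], logical=[B,m,D,E,H,p,F,A]
After op 8 (rotate(+3)): offset=4, physical=[A,B,m,D,E,H,p,F], logical=[E,H,p,F,A,B,m,D]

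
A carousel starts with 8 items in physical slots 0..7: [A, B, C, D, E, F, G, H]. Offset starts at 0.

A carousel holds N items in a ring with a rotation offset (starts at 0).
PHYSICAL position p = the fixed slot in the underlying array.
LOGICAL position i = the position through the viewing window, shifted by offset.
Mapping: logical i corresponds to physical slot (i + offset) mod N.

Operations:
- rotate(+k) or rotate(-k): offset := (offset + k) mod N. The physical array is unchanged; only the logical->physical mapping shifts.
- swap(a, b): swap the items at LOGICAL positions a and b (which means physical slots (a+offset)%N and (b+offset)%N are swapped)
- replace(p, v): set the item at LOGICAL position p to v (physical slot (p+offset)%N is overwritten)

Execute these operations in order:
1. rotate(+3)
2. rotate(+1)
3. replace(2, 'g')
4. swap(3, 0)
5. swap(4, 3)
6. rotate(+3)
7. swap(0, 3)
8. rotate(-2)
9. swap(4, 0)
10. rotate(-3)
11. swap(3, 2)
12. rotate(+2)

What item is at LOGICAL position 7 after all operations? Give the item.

Answer: D

Derivation:
After op 1 (rotate(+3)): offset=3, physical=[A,B,C,D,E,F,G,H], logical=[D,E,F,G,H,A,B,C]
After op 2 (rotate(+1)): offset=4, physical=[A,B,C,D,E,F,G,H], logical=[E,F,G,H,A,B,C,D]
After op 3 (replace(2, 'g')): offset=4, physical=[A,B,C,D,E,F,g,H], logical=[E,F,g,H,A,B,C,D]
After op 4 (swap(3, 0)): offset=4, physical=[A,B,C,D,H,F,g,E], logical=[H,F,g,E,A,B,C,D]
After op 5 (swap(4, 3)): offset=4, physical=[E,B,C,D,H,F,g,A], logical=[H,F,g,A,E,B,C,D]
After op 6 (rotate(+3)): offset=7, physical=[E,B,C,D,H,F,g,A], logical=[A,E,B,C,D,H,F,g]
After op 7 (swap(0, 3)): offset=7, physical=[E,B,A,D,H,F,g,C], logical=[C,E,B,A,D,H,F,g]
After op 8 (rotate(-2)): offset=5, physical=[E,B,A,D,H,F,g,C], logical=[F,g,C,E,B,A,D,H]
After op 9 (swap(4, 0)): offset=5, physical=[E,F,A,D,H,B,g,C], logical=[B,g,C,E,F,A,D,H]
After op 10 (rotate(-3)): offset=2, physical=[E,F,A,D,H,B,g,C], logical=[A,D,H,B,g,C,E,F]
After op 11 (swap(3, 2)): offset=2, physical=[E,F,A,D,B,H,g,C], logical=[A,D,B,H,g,C,E,F]
After op 12 (rotate(+2)): offset=4, physical=[E,F,A,D,B,H,g,C], logical=[B,H,g,C,E,F,A,D]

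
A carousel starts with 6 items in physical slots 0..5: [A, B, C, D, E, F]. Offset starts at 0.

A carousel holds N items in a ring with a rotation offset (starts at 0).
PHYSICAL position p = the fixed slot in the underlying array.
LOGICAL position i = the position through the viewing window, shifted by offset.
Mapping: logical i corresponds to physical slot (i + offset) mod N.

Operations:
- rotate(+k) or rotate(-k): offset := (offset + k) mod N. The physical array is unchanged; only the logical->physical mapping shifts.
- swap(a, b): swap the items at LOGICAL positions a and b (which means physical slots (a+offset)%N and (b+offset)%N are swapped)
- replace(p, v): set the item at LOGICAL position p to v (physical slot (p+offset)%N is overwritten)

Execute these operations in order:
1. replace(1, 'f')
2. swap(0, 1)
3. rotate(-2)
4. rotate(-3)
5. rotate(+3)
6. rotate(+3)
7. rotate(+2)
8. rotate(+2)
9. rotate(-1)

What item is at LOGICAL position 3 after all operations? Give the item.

After op 1 (replace(1, 'f')): offset=0, physical=[A,f,C,D,E,F], logical=[A,f,C,D,E,F]
After op 2 (swap(0, 1)): offset=0, physical=[f,A,C,D,E,F], logical=[f,A,C,D,E,F]
After op 3 (rotate(-2)): offset=4, physical=[f,A,C,D,E,F], logical=[E,F,f,A,C,D]
After op 4 (rotate(-3)): offset=1, physical=[f,A,C,D,E,F], logical=[A,C,D,E,F,f]
After op 5 (rotate(+3)): offset=4, physical=[f,A,C,D,E,F], logical=[E,F,f,A,C,D]
After op 6 (rotate(+3)): offset=1, physical=[f,A,C,D,E,F], logical=[A,C,D,E,F,f]
After op 7 (rotate(+2)): offset=3, physical=[f,A,C,D,E,F], logical=[D,E,F,f,A,C]
After op 8 (rotate(+2)): offset=5, physical=[f,A,C,D,E,F], logical=[F,f,A,C,D,E]
After op 9 (rotate(-1)): offset=4, physical=[f,A,C,D,E,F], logical=[E,F,f,A,C,D]

Answer: A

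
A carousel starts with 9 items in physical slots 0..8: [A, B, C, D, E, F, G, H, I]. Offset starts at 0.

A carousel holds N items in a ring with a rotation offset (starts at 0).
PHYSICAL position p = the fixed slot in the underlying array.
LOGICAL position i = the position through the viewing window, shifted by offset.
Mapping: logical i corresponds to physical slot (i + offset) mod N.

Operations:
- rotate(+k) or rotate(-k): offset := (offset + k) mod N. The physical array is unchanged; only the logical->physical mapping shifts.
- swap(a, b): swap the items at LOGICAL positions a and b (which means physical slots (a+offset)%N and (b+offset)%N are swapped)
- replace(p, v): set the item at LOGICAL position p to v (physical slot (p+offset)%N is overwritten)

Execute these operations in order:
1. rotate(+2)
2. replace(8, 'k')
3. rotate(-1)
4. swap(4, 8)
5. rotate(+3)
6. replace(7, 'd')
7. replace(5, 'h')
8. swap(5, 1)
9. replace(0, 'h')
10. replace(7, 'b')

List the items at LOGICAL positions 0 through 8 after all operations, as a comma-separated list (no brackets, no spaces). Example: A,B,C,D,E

Answer: h,h,G,H,I,A,k,b,D

Derivation:
After op 1 (rotate(+2)): offset=2, physical=[A,B,C,D,E,F,G,H,I], logical=[C,D,E,F,G,H,I,A,B]
After op 2 (replace(8, 'k')): offset=2, physical=[A,k,C,D,E,F,G,H,I], logical=[C,D,E,F,G,H,I,A,k]
After op 3 (rotate(-1)): offset=1, physical=[A,k,C,D,E,F,G,H,I], logical=[k,C,D,E,F,G,H,I,A]
After op 4 (swap(4, 8)): offset=1, physical=[F,k,C,D,E,A,G,H,I], logical=[k,C,D,E,A,G,H,I,F]
After op 5 (rotate(+3)): offset=4, physical=[F,k,C,D,E,A,G,H,I], logical=[E,A,G,H,I,F,k,C,D]
After op 6 (replace(7, 'd')): offset=4, physical=[F,k,d,D,E,A,G,H,I], logical=[E,A,G,H,I,F,k,d,D]
After op 7 (replace(5, 'h')): offset=4, physical=[h,k,d,D,E,A,G,H,I], logical=[E,A,G,H,I,h,k,d,D]
After op 8 (swap(5, 1)): offset=4, physical=[A,k,d,D,E,h,G,H,I], logical=[E,h,G,H,I,A,k,d,D]
After op 9 (replace(0, 'h')): offset=4, physical=[A,k,d,D,h,h,G,H,I], logical=[h,h,G,H,I,A,k,d,D]
After op 10 (replace(7, 'b')): offset=4, physical=[A,k,b,D,h,h,G,H,I], logical=[h,h,G,H,I,A,k,b,D]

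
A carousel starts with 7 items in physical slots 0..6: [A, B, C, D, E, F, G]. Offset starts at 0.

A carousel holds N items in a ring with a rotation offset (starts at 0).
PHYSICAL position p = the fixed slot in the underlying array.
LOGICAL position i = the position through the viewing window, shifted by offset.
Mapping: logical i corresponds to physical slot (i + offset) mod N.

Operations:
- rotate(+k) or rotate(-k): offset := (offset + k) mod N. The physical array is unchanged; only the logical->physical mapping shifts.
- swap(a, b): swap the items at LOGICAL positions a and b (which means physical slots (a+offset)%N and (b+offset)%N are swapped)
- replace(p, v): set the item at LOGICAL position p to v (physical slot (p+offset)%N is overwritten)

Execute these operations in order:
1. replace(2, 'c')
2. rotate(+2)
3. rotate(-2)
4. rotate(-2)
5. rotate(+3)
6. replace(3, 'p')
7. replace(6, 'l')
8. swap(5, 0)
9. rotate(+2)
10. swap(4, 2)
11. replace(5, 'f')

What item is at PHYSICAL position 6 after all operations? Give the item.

After op 1 (replace(2, 'c')): offset=0, physical=[A,B,c,D,E,F,G], logical=[A,B,c,D,E,F,G]
After op 2 (rotate(+2)): offset=2, physical=[A,B,c,D,E,F,G], logical=[c,D,E,F,G,A,B]
After op 3 (rotate(-2)): offset=0, physical=[A,B,c,D,E,F,G], logical=[A,B,c,D,E,F,G]
After op 4 (rotate(-2)): offset=5, physical=[A,B,c,D,E,F,G], logical=[F,G,A,B,c,D,E]
After op 5 (rotate(+3)): offset=1, physical=[A,B,c,D,E,F,G], logical=[B,c,D,E,F,G,A]
After op 6 (replace(3, 'p')): offset=1, physical=[A,B,c,D,p,F,G], logical=[B,c,D,p,F,G,A]
After op 7 (replace(6, 'l')): offset=1, physical=[l,B,c,D,p,F,G], logical=[B,c,D,p,F,G,l]
After op 8 (swap(5, 0)): offset=1, physical=[l,G,c,D,p,F,B], logical=[G,c,D,p,F,B,l]
After op 9 (rotate(+2)): offset=3, physical=[l,G,c,D,p,F,B], logical=[D,p,F,B,l,G,c]
After op 10 (swap(4, 2)): offset=3, physical=[F,G,c,D,p,l,B], logical=[D,p,l,B,F,G,c]
After op 11 (replace(5, 'f')): offset=3, physical=[F,f,c,D,p,l,B], logical=[D,p,l,B,F,f,c]

Answer: B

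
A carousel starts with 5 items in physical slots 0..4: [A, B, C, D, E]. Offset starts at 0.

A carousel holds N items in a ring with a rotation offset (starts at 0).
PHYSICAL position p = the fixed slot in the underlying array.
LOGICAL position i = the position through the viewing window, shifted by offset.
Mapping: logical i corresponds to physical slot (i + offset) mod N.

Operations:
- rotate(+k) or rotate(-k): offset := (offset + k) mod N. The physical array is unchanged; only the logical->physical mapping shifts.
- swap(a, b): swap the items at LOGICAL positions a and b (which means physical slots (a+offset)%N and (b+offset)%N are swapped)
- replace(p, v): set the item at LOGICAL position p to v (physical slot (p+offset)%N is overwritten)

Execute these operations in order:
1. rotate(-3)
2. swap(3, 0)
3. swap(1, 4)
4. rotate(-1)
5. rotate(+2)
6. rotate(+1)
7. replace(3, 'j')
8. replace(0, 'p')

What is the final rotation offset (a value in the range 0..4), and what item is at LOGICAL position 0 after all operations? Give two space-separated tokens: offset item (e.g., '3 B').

Answer: 4 p

Derivation:
After op 1 (rotate(-3)): offset=2, physical=[A,B,C,D,E], logical=[C,D,E,A,B]
After op 2 (swap(3, 0)): offset=2, physical=[C,B,A,D,E], logical=[A,D,E,C,B]
After op 3 (swap(1, 4)): offset=2, physical=[C,D,A,B,E], logical=[A,B,E,C,D]
After op 4 (rotate(-1)): offset=1, physical=[C,D,A,B,E], logical=[D,A,B,E,C]
After op 5 (rotate(+2)): offset=3, physical=[C,D,A,B,E], logical=[B,E,C,D,A]
After op 6 (rotate(+1)): offset=4, physical=[C,D,A,B,E], logical=[E,C,D,A,B]
After op 7 (replace(3, 'j')): offset=4, physical=[C,D,j,B,E], logical=[E,C,D,j,B]
After op 8 (replace(0, 'p')): offset=4, physical=[C,D,j,B,p], logical=[p,C,D,j,B]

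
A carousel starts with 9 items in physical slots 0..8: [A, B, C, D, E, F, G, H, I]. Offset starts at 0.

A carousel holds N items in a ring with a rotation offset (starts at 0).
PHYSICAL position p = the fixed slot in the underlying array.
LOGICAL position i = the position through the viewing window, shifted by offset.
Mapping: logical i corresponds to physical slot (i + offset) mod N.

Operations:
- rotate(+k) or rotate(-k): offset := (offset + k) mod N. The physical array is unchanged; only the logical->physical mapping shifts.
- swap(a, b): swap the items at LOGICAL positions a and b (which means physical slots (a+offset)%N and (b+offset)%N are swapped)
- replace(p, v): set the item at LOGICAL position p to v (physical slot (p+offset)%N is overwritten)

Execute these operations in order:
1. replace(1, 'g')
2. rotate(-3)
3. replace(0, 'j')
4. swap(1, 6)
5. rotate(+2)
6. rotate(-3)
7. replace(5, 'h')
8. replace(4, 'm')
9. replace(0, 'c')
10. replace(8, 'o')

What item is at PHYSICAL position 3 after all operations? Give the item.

Answer: H

Derivation:
After op 1 (replace(1, 'g')): offset=0, physical=[A,g,C,D,E,F,G,H,I], logical=[A,g,C,D,E,F,G,H,I]
After op 2 (rotate(-3)): offset=6, physical=[A,g,C,D,E,F,G,H,I], logical=[G,H,I,A,g,C,D,E,F]
After op 3 (replace(0, 'j')): offset=6, physical=[A,g,C,D,E,F,j,H,I], logical=[j,H,I,A,g,C,D,E,F]
After op 4 (swap(1, 6)): offset=6, physical=[A,g,C,H,E,F,j,D,I], logical=[j,D,I,A,g,C,H,E,F]
After op 5 (rotate(+2)): offset=8, physical=[A,g,C,H,E,F,j,D,I], logical=[I,A,g,C,H,E,F,j,D]
After op 6 (rotate(-3)): offset=5, physical=[A,g,C,H,E,F,j,D,I], logical=[F,j,D,I,A,g,C,H,E]
After op 7 (replace(5, 'h')): offset=5, physical=[A,h,C,H,E,F,j,D,I], logical=[F,j,D,I,A,h,C,H,E]
After op 8 (replace(4, 'm')): offset=5, physical=[m,h,C,H,E,F,j,D,I], logical=[F,j,D,I,m,h,C,H,E]
After op 9 (replace(0, 'c')): offset=5, physical=[m,h,C,H,E,c,j,D,I], logical=[c,j,D,I,m,h,C,H,E]
After op 10 (replace(8, 'o')): offset=5, physical=[m,h,C,H,o,c,j,D,I], logical=[c,j,D,I,m,h,C,H,o]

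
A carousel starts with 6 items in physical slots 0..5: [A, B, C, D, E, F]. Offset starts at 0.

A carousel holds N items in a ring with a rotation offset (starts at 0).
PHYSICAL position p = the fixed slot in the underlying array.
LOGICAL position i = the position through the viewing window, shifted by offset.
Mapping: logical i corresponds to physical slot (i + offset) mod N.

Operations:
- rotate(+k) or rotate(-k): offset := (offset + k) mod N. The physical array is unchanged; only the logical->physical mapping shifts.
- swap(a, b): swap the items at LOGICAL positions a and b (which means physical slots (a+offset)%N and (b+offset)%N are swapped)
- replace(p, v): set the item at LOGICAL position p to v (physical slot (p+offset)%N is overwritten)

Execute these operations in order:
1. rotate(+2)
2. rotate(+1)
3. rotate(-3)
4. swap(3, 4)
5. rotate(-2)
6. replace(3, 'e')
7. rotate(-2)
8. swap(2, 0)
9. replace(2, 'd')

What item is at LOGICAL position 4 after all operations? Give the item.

Answer: A

Derivation:
After op 1 (rotate(+2)): offset=2, physical=[A,B,C,D,E,F], logical=[C,D,E,F,A,B]
After op 2 (rotate(+1)): offset=3, physical=[A,B,C,D,E,F], logical=[D,E,F,A,B,C]
After op 3 (rotate(-3)): offset=0, physical=[A,B,C,D,E,F], logical=[A,B,C,D,E,F]
After op 4 (swap(3, 4)): offset=0, physical=[A,B,C,E,D,F], logical=[A,B,C,E,D,F]
After op 5 (rotate(-2)): offset=4, physical=[A,B,C,E,D,F], logical=[D,F,A,B,C,E]
After op 6 (replace(3, 'e')): offset=4, physical=[A,e,C,E,D,F], logical=[D,F,A,e,C,E]
After op 7 (rotate(-2)): offset=2, physical=[A,e,C,E,D,F], logical=[C,E,D,F,A,e]
After op 8 (swap(2, 0)): offset=2, physical=[A,e,D,E,C,F], logical=[D,E,C,F,A,e]
After op 9 (replace(2, 'd')): offset=2, physical=[A,e,D,E,d,F], logical=[D,E,d,F,A,e]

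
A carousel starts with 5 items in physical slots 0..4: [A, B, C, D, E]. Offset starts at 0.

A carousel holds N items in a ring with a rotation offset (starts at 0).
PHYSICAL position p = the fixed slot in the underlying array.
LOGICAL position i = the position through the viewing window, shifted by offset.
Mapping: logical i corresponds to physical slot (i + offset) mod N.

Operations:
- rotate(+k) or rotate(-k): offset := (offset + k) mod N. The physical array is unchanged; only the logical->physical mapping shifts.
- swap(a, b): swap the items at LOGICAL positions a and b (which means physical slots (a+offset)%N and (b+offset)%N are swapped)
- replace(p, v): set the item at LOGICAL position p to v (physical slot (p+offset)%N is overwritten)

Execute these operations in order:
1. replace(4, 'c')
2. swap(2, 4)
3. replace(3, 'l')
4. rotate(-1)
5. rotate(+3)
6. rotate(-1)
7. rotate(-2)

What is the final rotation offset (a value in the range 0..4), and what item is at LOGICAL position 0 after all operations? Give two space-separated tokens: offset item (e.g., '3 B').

Answer: 4 C

Derivation:
After op 1 (replace(4, 'c')): offset=0, physical=[A,B,C,D,c], logical=[A,B,C,D,c]
After op 2 (swap(2, 4)): offset=0, physical=[A,B,c,D,C], logical=[A,B,c,D,C]
After op 3 (replace(3, 'l')): offset=0, physical=[A,B,c,l,C], logical=[A,B,c,l,C]
After op 4 (rotate(-1)): offset=4, physical=[A,B,c,l,C], logical=[C,A,B,c,l]
After op 5 (rotate(+3)): offset=2, physical=[A,B,c,l,C], logical=[c,l,C,A,B]
After op 6 (rotate(-1)): offset=1, physical=[A,B,c,l,C], logical=[B,c,l,C,A]
After op 7 (rotate(-2)): offset=4, physical=[A,B,c,l,C], logical=[C,A,B,c,l]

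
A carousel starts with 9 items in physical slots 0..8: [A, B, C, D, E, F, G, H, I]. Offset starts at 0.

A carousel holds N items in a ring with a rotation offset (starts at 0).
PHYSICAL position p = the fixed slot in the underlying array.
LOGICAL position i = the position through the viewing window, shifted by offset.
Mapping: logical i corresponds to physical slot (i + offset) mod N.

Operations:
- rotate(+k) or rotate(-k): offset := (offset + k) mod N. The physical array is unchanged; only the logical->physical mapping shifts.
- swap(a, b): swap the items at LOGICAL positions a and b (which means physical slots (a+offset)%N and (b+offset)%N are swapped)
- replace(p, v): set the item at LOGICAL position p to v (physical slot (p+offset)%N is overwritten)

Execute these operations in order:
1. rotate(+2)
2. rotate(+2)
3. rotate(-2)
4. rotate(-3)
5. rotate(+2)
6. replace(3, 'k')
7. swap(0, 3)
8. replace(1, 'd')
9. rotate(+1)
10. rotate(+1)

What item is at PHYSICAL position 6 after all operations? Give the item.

After op 1 (rotate(+2)): offset=2, physical=[A,B,C,D,E,F,G,H,I], logical=[C,D,E,F,G,H,I,A,B]
After op 2 (rotate(+2)): offset=4, physical=[A,B,C,D,E,F,G,H,I], logical=[E,F,G,H,I,A,B,C,D]
After op 3 (rotate(-2)): offset=2, physical=[A,B,C,D,E,F,G,H,I], logical=[C,D,E,F,G,H,I,A,B]
After op 4 (rotate(-3)): offset=8, physical=[A,B,C,D,E,F,G,H,I], logical=[I,A,B,C,D,E,F,G,H]
After op 5 (rotate(+2)): offset=1, physical=[A,B,C,D,E,F,G,H,I], logical=[B,C,D,E,F,G,H,I,A]
After op 6 (replace(3, 'k')): offset=1, physical=[A,B,C,D,k,F,G,H,I], logical=[B,C,D,k,F,G,H,I,A]
After op 7 (swap(0, 3)): offset=1, physical=[A,k,C,D,B,F,G,H,I], logical=[k,C,D,B,F,G,H,I,A]
After op 8 (replace(1, 'd')): offset=1, physical=[A,k,d,D,B,F,G,H,I], logical=[k,d,D,B,F,G,H,I,A]
After op 9 (rotate(+1)): offset=2, physical=[A,k,d,D,B,F,G,H,I], logical=[d,D,B,F,G,H,I,A,k]
After op 10 (rotate(+1)): offset=3, physical=[A,k,d,D,B,F,G,H,I], logical=[D,B,F,G,H,I,A,k,d]

Answer: G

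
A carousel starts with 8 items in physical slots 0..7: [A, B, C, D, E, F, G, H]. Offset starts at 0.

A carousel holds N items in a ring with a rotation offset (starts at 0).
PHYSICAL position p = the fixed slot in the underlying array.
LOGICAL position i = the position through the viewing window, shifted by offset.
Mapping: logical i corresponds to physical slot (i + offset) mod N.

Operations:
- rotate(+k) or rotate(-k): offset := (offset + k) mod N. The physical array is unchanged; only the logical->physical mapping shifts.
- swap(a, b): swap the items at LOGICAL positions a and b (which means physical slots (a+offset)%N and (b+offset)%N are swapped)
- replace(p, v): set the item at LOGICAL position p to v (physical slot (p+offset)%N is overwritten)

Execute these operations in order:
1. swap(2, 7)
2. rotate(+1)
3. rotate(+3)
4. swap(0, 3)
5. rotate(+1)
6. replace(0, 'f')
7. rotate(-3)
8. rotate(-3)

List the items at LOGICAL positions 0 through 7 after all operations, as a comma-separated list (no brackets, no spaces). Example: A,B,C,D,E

Answer: E,A,B,H,D,C,f,G

Derivation:
After op 1 (swap(2, 7)): offset=0, physical=[A,B,H,D,E,F,G,C], logical=[A,B,H,D,E,F,G,C]
After op 2 (rotate(+1)): offset=1, physical=[A,B,H,D,E,F,G,C], logical=[B,H,D,E,F,G,C,A]
After op 3 (rotate(+3)): offset=4, physical=[A,B,H,D,E,F,G,C], logical=[E,F,G,C,A,B,H,D]
After op 4 (swap(0, 3)): offset=4, physical=[A,B,H,D,C,F,G,E], logical=[C,F,G,E,A,B,H,D]
After op 5 (rotate(+1)): offset=5, physical=[A,B,H,D,C,F,G,E], logical=[F,G,E,A,B,H,D,C]
After op 6 (replace(0, 'f')): offset=5, physical=[A,B,H,D,C,f,G,E], logical=[f,G,E,A,B,H,D,C]
After op 7 (rotate(-3)): offset=2, physical=[A,B,H,D,C,f,G,E], logical=[H,D,C,f,G,E,A,B]
After op 8 (rotate(-3)): offset=7, physical=[A,B,H,D,C,f,G,E], logical=[E,A,B,H,D,C,f,G]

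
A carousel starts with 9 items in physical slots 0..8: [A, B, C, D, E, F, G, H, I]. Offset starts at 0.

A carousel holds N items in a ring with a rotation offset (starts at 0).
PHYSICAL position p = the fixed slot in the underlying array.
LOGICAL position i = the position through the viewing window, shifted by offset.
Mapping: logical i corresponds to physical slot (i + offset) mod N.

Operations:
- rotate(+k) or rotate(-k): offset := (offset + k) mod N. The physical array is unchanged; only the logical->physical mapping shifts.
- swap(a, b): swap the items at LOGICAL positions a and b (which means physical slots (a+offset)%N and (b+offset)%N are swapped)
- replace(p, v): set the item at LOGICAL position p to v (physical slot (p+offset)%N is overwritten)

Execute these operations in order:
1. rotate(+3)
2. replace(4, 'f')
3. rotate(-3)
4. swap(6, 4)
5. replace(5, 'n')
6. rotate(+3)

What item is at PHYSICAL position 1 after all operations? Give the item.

Answer: B

Derivation:
After op 1 (rotate(+3)): offset=3, physical=[A,B,C,D,E,F,G,H,I], logical=[D,E,F,G,H,I,A,B,C]
After op 2 (replace(4, 'f')): offset=3, physical=[A,B,C,D,E,F,G,f,I], logical=[D,E,F,G,f,I,A,B,C]
After op 3 (rotate(-3)): offset=0, physical=[A,B,C,D,E,F,G,f,I], logical=[A,B,C,D,E,F,G,f,I]
After op 4 (swap(6, 4)): offset=0, physical=[A,B,C,D,G,F,E,f,I], logical=[A,B,C,D,G,F,E,f,I]
After op 5 (replace(5, 'n')): offset=0, physical=[A,B,C,D,G,n,E,f,I], logical=[A,B,C,D,G,n,E,f,I]
After op 6 (rotate(+3)): offset=3, physical=[A,B,C,D,G,n,E,f,I], logical=[D,G,n,E,f,I,A,B,C]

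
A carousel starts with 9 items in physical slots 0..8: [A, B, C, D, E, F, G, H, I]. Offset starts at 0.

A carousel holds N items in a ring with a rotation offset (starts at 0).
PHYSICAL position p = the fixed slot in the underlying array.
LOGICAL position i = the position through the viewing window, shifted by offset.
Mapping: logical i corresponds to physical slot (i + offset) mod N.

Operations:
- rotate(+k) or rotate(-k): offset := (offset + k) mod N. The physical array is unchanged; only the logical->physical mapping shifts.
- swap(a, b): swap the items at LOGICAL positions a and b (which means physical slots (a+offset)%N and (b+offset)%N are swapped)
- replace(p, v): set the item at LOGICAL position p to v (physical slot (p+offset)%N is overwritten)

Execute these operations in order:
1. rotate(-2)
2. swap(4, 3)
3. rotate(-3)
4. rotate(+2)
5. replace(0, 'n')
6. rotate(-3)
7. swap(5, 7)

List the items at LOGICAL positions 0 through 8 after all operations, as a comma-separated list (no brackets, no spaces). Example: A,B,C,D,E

After op 1 (rotate(-2)): offset=7, physical=[A,B,C,D,E,F,G,H,I], logical=[H,I,A,B,C,D,E,F,G]
After op 2 (swap(4, 3)): offset=7, physical=[A,C,B,D,E,F,G,H,I], logical=[H,I,A,C,B,D,E,F,G]
After op 3 (rotate(-3)): offset=4, physical=[A,C,B,D,E,F,G,H,I], logical=[E,F,G,H,I,A,C,B,D]
After op 4 (rotate(+2)): offset=6, physical=[A,C,B,D,E,F,G,H,I], logical=[G,H,I,A,C,B,D,E,F]
After op 5 (replace(0, 'n')): offset=6, physical=[A,C,B,D,E,F,n,H,I], logical=[n,H,I,A,C,B,D,E,F]
After op 6 (rotate(-3)): offset=3, physical=[A,C,B,D,E,F,n,H,I], logical=[D,E,F,n,H,I,A,C,B]
After op 7 (swap(5, 7)): offset=3, physical=[A,I,B,D,E,F,n,H,C], logical=[D,E,F,n,H,C,A,I,B]

Answer: D,E,F,n,H,C,A,I,B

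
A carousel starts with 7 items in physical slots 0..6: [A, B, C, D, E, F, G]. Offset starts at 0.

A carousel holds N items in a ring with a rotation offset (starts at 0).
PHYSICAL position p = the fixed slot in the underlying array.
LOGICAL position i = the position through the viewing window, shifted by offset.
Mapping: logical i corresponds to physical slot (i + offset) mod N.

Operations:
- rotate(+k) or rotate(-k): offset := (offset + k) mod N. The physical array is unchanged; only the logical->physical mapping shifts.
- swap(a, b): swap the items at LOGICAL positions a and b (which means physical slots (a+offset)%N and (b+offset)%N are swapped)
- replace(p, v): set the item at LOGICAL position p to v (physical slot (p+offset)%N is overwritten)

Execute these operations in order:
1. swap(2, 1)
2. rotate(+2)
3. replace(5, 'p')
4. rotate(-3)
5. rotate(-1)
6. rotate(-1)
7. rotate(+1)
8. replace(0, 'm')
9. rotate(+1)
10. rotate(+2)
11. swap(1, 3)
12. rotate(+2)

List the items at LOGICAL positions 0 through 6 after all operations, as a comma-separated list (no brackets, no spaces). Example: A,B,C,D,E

Answer: D,B,m,G,p,C,E

Derivation:
After op 1 (swap(2, 1)): offset=0, physical=[A,C,B,D,E,F,G], logical=[A,C,B,D,E,F,G]
After op 2 (rotate(+2)): offset=2, physical=[A,C,B,D,E,F,G], logical=[B,D,E,F,G,A,C]
After op 3 (replace(5, 'p')): offset=2, physical=[p,C,B,D,E,F,G], logical=[B,D,E,F,G,p,C]
After op 4 (rotate(-3)): offset=6, physical=[p,C,B,D,E,F,G], logical=[G,p,C,B,D,E,F]
After op 5 (rotate(-1)): offset=5, physical=[p,C,B,D,E,F,G], logical=[F,G,p,C,B,D,E]
After op 6 (rotate(-1)): offset=4, physical=[p,C,B,D,E,F,G], logical=[E,F,G,p,C,B,D]
After op 7 (rotate(+1)): offset=5, physical=[p,C,B,D,E,F,G], logical=[F,G,p,C,B,D,E]
After op 8 (replace(0, 'm')): offset=5, physical=[p,C,B,D,E,m,G], logical=[m,G,p,C,B,D,E]
After op 9 (rotate(+1)): offset=6, physical=[p,C,B,D,E,m,G], logical=[G,p,C,B,D,E,m]
After op 10 (rotate(+2)): offset=1, physical=[p,C,B,D,E,m,G], logical=[C,B,D,E,m,G,p]
After op 11 (swap(1, 3)): offset=1, physical=[p,C,E,D,B,m,G], logical=[C,E,D,B,m,G,p]
After op 12 (rotate(+2)): offset=3, physical=[p,C,E,D,B,m,G], logical=[D,B,m,G,p,C,E]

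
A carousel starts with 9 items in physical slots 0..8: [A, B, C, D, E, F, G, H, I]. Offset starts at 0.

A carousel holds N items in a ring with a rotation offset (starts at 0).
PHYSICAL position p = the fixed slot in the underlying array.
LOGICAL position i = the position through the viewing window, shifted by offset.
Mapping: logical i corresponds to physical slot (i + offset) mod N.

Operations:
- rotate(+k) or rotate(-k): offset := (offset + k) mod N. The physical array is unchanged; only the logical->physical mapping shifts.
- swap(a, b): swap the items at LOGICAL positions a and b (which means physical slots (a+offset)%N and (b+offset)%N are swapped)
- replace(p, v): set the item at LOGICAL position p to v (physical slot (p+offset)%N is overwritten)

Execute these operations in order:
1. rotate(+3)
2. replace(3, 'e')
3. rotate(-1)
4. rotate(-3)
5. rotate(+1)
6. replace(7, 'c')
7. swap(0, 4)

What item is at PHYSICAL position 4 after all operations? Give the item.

After op 1 (rotate(+3)): offset=3, physical=[A,B,C,D,E,F,G,H,I], logical=[D,E,F,G,H,I,A,B,C]
After op 2 (replace(3, 'e')): offset=3, physical=[A,B,C,D,E,F,e,H,I], logical=[D,E,F,e,H,I,A,B,C]
After op 3 (rotate(-1)): offset=2, physical=[A,B,C,D,E,F,e,H,I], logical=[C,D,E,F,e,H,I,A,B]
After op 4 (rotate(-3)): offset=8, physical=[A,B,C,D,E,F,e,H,I], logical=[I,A,B,C,D,E,F,e,H]
After op 5 (rotate(+1)): offset=0, physical=[A,B,C,D,E,F,e,H,I], logical=[A,B,C,D,E,F,e,H,I]
After op 6 (replace(7, 'c')): offset=0, physical=[A,B,C,D,E,F,e,c,I], logical=[A,B,C,D,E,F,e,c,I]
After op 7 (swap(0, 4)): offset=0, physical=[E,B,C,D,A,F,e,c,I], logical=[E,B,C,D,A,F,e,c,I]

Answer: A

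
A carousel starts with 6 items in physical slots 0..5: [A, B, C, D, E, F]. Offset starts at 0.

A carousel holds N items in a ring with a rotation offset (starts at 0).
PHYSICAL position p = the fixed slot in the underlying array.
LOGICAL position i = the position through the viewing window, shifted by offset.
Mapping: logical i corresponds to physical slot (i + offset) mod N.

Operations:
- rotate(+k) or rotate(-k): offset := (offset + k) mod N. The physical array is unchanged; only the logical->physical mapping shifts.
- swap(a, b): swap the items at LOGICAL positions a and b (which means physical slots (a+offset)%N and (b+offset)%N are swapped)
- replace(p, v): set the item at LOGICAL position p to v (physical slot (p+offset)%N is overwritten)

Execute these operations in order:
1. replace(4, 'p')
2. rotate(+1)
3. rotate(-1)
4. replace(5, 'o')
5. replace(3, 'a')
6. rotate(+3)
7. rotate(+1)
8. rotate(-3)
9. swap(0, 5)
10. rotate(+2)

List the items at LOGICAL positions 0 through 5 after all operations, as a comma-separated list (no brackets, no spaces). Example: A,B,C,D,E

Answer: a,p,o,B,A,C

Derivation:
After op 1 (replace(4, 'p')): offset=0, physical=[A,B,C,D,p,F], logical=[A,B,C,D,p,F]
After op 2 (rotate(+1)): offset=1, physical=[A,B,C,D,p,F], logical=[B,C,D,p,F,A]
After op 3 (rotate(-1)): offset=0, physical=[A,B,C,D,p,F], logical=[A,B,C,D,p,F]
After op 4 (replace(5, 'o')): offset=0, physical=[A,B,C,D,p,o], logical=[A,B,C,D,p,o]
After op 5 (replace(3, 'a')): offset=0, physical=[A,B,C,a,p,o], logical=[A,B,C,a,p,o]
After op 6 (rotate(+3)): offset=3, physical=[A,B,C,a,p,o], logical=[a,p,o,A,B,C]
After op 7 (rotate(+1)): offset=4, physical=[A,B,C,a,p,o], logical=[p,o,A,B,C,a]
After op 8 (rotate(-3)): offset=1, physical=[A,B,C,a,p,o], logical=[B,C,a,p,o,A]
After op 9 (swap(0, 5)): offset=1, physical=[B,A,C,a,p,o], logical=[A,C,a,p,o,B]
After op 10 (rotate(+2)): offset=3, physical=[B,A,C,a,p,o], logical=[a,p,o,B,A,C]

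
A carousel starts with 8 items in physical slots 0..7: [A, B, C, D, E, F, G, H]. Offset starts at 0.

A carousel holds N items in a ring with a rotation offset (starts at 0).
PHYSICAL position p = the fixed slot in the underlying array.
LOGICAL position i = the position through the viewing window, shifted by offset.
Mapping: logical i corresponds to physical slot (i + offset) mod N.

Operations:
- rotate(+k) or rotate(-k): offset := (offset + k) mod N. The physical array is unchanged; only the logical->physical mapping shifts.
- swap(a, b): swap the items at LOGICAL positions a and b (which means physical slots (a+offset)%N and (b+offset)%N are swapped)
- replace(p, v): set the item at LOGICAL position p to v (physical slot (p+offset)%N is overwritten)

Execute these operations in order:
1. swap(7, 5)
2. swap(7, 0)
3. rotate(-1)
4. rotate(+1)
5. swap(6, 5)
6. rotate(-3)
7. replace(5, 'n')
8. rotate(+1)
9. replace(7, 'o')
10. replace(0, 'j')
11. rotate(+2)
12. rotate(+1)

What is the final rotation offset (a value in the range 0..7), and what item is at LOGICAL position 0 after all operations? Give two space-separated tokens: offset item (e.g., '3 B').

Answer: 1 B

Derivation:
After op 1 (swap(7, 5)): offset=0, physical=[A,B,C,D,E,H,G,F], logical=[A,B,C,D,E,H,G,F]
After op 2 (swap(7, 0)): offset=0, physical=[F,B,C,D,E,H,G,A], logical=[F,B,C,D,E,H,G,A]
After op 3 (rotate(-1)): offset=7, physical=[F,B,C,D,E,H,G,A], logical=[A,F,B,C,D,E,H,G]
After op 4 (rotate(+1)): offset=0, physical=[F,B,C,D,E,H,G,A], logical=[F,B,C,D,E,H,G,A]
After op 5 (swap(6, 5)): offset=0, physical=[F,B,C,D,E,G,H,A], logical=[F,B,C,D,E,G,H,A]
After op 6 (rotate(-3)): offset=5, physical=[F,B,C,D,E,G,H,A], logical=[G,H,A,F,B,C,D,E]
After op 7 (replace(5, 'n')): offset=5, physical=[F,B,n,D,E,G,H,A], logical=[G,H,A,F,B,n,D,E]
After op 8 (rotate(+1)): offset=6, physical=[F,B,n,D,E,G,H,A], logical=[H,A,F,B,n,D,E,G]
After op 9 (replace(7, 'o')): offset=6, physical=[F,B,n,D,E,o,H,A], logical=[H,A,F,B,n,D,E,o]
After op 10 (replace(0, 'j')): offset=6, physical=[F,B,n,D,E,o,j,A], logical=[j,A,F,B,n,D,E,o]
After op 11 (rotate(+2)): offset=0, physical=[F,B,n,D,E,o,j,A], logical=[F,B,n,D,E,o,j,A]
After op 12 (rotate(+1)): offset=1, physical=[F,B,n,D,E,o,j,A], logical=[B,n,D,E,o,j,A,F]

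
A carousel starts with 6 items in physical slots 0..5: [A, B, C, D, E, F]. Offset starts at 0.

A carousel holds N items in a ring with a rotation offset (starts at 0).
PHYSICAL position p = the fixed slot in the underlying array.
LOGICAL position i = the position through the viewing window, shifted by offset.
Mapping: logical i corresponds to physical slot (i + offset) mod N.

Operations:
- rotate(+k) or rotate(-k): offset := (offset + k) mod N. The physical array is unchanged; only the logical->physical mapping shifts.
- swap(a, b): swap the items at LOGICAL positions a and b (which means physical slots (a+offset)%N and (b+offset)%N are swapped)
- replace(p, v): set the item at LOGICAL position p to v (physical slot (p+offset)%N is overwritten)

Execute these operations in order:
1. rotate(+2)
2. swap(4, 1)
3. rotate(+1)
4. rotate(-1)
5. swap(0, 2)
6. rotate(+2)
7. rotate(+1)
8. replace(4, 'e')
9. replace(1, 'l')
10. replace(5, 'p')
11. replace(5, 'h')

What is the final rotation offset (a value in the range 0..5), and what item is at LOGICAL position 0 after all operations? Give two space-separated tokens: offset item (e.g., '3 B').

After op 1 (rotate(+2)): offset=2, physical=[A,B,C,D,E,F], logical=[C,D,E,F,A,B]
After op 2 (swap(4, 1)): offset=2, physical=[D,B,C,A,E,F], logical=[C,A,E,F,D,B]
After op 3 (rotate(+1)): offset=3, physical=[D,B,C,A,E,F], logical=[A,E,F,D,B,C]
After op 4 (rotate(-1)): offset=2, physical=[D,B,C,A,E,F], logical=[C,A,E,F,D,B]
After op 5 (swap(0, 2)): offset=2, physical=[D,B,E,A,C,F], logical=[E,A,C,F,D,B]
After op 6 (rotate(+2)): offset=4, physical=[D,B,E,A,C,F], logical=[C,F,D,B,E,A]
After op 7 (rotate(+1)): offset=5, physical=[D,B,E,A,C,F], logical=[F,D,B,E,A,C]
After op 8 (replace(4, 'e')): offset=5, physical=[D,B,E,e,C,F], logical=[F,D,B,E,e,C]
After op 9 (replace(1, 'l')): offset=5, physical=[l,B,E,e,C,F], logical=[F,l,B,E,e,C]
After op 10 (replace(5, 'p')): offset=5, physical=[l,B,E,e,p,F], logical=[F,l,B,E,e,p]
After op 11 (replace(5, 'h')): offset=5, physical=[l,B,E,e,h,F], logical=[F,l,B,E,e,h]

Answer: 5 F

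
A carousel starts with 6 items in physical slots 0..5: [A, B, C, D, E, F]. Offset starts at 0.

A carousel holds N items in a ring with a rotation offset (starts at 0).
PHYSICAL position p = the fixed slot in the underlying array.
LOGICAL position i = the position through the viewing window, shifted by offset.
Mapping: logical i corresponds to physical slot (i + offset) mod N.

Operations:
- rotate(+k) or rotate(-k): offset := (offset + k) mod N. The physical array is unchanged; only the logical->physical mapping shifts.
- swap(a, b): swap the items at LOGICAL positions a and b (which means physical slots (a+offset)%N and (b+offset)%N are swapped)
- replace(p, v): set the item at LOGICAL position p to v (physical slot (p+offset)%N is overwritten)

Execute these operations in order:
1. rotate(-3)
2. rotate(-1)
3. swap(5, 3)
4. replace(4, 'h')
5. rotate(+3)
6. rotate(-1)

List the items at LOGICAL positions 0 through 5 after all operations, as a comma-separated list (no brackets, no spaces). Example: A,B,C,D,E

After op 1 (rotate(-3)): offset=3, physical=[A,B,C,D,E,F], logical=[D,E,F,A,B,C]
After op 2 (rotate(-1)): offset=2, physical=[A,B,C,D,E,F], logical=[C,D,E,F,A,B]
After op 3 (swap(5, 3)): offset=2, physical=[A,F,C,D,E,B], logical=[C,D,E,B,A,F]
After op 4 (replace(4, 'h')): offset=2, physical=[h,F,C,D,E,B], logical=[C,D,E,B,h,F]
After op 5 (rotate(+3)): offset=5, physical=[h,F,C,D,E,B], logical=[B,h,F,C,D,E]
After op 6 (rotate(-1)): offset=4, physical=[h,F,C,D,E,B], logical=[E,B,h,F,C,D]

Answer: E,B,h,F,C,D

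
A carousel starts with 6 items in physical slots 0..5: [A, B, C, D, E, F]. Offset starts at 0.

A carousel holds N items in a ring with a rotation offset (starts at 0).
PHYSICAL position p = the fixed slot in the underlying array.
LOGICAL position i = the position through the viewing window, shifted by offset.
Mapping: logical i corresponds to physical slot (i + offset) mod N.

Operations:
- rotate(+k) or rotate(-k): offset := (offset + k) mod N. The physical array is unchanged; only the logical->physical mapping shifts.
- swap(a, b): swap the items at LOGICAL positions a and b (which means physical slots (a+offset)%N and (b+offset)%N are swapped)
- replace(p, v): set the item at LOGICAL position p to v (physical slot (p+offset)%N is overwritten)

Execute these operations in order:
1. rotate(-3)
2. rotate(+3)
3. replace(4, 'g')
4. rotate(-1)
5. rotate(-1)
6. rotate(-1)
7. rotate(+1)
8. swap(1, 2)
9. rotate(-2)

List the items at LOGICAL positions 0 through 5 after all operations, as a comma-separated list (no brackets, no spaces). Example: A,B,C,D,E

Answer: C,D,g,A,F,B

Derivation:
After op 1 (rotate(-3)): offset=3, physical=[A,B,C,D,E,F], logical=[D,E,F,A,B,C]
After op 2 (rotate(+3)): offset=0, physical=[A,B,C,D,E,F], logical=[A,B,C,D,E,F]
After op 3 (replace(4, 'g')): offset=0, physical=[A,B,C,D,g,F], logical=[A,B,C,D,g,F]
After op 4 (rotate(-1)): offset=5, physical=[A,B,C,D,g,F], logical=[F,A,B,C,D,g]
After op 5 (rotate(-1)): offset=4, physical=[A,B,C,D,g,F], logical=[g,F,A,B,C,D]
After op 6 (rotate(-1)): offset=3, physical=[A,B,C,D,g,F], logical=[D,g,F,A,B,C]
After op 7 (rotate(+1)): offset=4, physical=[A,B,C,D,g,F], logical=[g,F,A,B,C,D]
After op 8 (swap(1, 2)): offset=4, physical=[F,B,C,D,g,A], logical=[g,A,F,B,C,D]
After op 9 (rotate(-2)): offset=2, physical=[F,B,C,D,g,A], logical=[C,D,g,A,F,B]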